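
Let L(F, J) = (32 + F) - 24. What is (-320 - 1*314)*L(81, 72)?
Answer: -56426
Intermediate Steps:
L(F, J) = 8 + F
(-320 - 1*314)*L(81, 72) = (-320 - 1*314)*(8 + 81) = (-320 - 314)*89 = -634*89 = -56426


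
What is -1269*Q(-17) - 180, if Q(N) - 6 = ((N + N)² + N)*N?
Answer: 24563853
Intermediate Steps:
Q(N) = 6 + N*(N + 4*N²) (Q(N) = 6 + ((N + N)² + N)*N = 6 + ((2*N)² + N)*N = 6 + (4*N² + N)*N = 6 + (N + 4*N²)*N = 6 + N*(N + 4*N²))
-1269*Q(-17) - 180 = -1269*(6 + (-17)² + 4*(-17)³) - 180 = -1269*(6 + 289 + 4*(-4913)) - 180 = -1269*(6 + 289 - 19652) - 180 = -1269*(-19357) - 180 = 24564033 - 180 = 24563853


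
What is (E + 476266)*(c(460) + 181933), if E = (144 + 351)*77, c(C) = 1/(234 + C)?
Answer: 64946518174643/694 ≈ 9.3583e+10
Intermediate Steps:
E = 38115 (E = 495*77 = 38115)
(E + 476266)*(c(460) + 181933) = (38115 + 476266)*(1/(234 + 460) + 181933) = 514381*(1/694 + 181933) = 514381*(126261503/694) = 64946518174643/694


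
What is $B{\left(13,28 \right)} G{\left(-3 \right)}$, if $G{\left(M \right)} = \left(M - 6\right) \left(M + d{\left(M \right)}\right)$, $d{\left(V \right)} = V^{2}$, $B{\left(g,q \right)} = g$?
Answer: $-702$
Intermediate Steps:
$G{\left(M \right)} = \left(-6 + M\right) \left(M + M^{2}\right)$ ($G{\left(M \right)} = \left(M - 6\right) \left(M + M^{2}\right) = \left(-6 + M\right) \left(M + M^{2}\right)$)
$B{\left(13,28 \right)} G{\left(-3 \right)} = 13 \left(- 3 \left(-6 + \left(-3\right)^{2} - -15\right)\right) = 13 \left(- 3 \left(-6 + 9 + 15\right)\right) = 13 \left(\left(-3\right) 18\right) = 13 \left(-54\right) = -702$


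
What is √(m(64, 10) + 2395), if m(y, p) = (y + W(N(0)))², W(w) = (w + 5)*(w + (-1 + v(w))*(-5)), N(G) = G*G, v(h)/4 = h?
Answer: 2*√2579 ≈ 101.57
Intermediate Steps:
v(h) = 4*h
N(G) = G²
W(w) = (5 + w)*(5 - 19*w) (W(w) = (w + 5)*(w + (-1 + 4*w)*(-5)) = (5 + w)*(w + (5 - 20*w)) = (5 + w)*(5 - 19*w))
m(y, p) = (25 + y)² (m(y, p) = (y + (25 - 90*0² - 19*(0²)²))² = (y + (25 - 90*0 - 19*0²))² = (y + (25 + 0 - 19*0))² = (y + (25 + 0 + 0))² = (y + 25)² = (25 + y)²)
√(m(64, 10) + 2395) = √((25 + 64)² + 2395) = √(89² + 2395) = √(7921 + 2395) = √10316 = 2*√2579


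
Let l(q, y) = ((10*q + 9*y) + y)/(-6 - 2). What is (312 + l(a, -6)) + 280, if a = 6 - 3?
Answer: 2383/4 ≈ 595.75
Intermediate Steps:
a = 3
l(q, y) = -5*q/4 - 5*y/4 (l(q, y) = ((9*y + 10*q) + y)/(-8) = (10*q + 10*y)*(-⅛) = -5*q/4 - 5*y/4)
(312 + l(a, -6)) + 280 = (312 + (-5/4*3 - 5/4*(-6))) + 280 = (312 + (-15/4 + 15/2)) + 280 = (312 + 15/4) + 280 = 1263/4 + 280 = 2383/4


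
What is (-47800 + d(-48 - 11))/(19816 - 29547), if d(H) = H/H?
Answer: 47799/9731 ≈ 4.9120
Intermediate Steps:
d(H) = 1
(-47800 + d(-48 - 11))/(19816 - 29547) = (-47800 + 1)/(19816 - 29547) = -47799/(-9731) = -47799*(-1/9731) = 47799/9731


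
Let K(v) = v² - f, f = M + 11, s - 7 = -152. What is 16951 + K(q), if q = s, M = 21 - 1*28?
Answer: 37972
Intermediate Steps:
s = -145 (s = 7 - 152 = -145)
M = -7 (M = 21 - 28 = -7)
q = -145
f = 4 (f = -7 + 11 = 4)
K(v) = -4 + v² (K(v) = v² - 1*4 = v² - 4 = -4 + v²)
16951 + K(q) = 16951 + (-4 + (-145)²) = 16951 + (-4 + 21025) = 16951 + 21021 = 37972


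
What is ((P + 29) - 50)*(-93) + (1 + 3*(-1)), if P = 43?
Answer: -2048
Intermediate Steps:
((P + 29) - 50)*(-93) + (1 + 3*(-1)) = ((43 + 29) - 50)*(-93) + (1 + 3*(-1)) = (72 - 50)*(-93) + (1 - 3) = 22*(-93) - 2 = -2046 - 2 = -2048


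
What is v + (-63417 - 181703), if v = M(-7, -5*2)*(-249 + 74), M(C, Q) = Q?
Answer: -243370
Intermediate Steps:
v = 1750 (v = (-5*2)*(-249 + 74) = -10*(-175) = 1750)
v + (-63417 - 181703) = 1750 + (-63417 - 181703) = 1750 - 245120 = -243370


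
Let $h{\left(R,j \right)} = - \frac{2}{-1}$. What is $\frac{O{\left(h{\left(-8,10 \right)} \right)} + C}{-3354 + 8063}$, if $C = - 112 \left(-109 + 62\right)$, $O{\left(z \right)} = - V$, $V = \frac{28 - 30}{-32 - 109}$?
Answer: $\frac{742222}{663969} \approx 1.1179$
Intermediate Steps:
$V = \frac{2}{141}$ ($V = - \frac{2}{-141} = \left(-2\right) \left(- \frac{1}{141}\right) = \frac{2}{141} \approx 0.014184$)
$h{\left(R,j \right)} = 2$ ($h{\left(R,j \right)} = \left(-2\right) \left(-1\right) = 2$)
$O{\left(z \right)} = - \frac{2}{141}$ ($O{\left(z \right)} = \left(-1\right) \frac{2}{141} = - \frac{2}{141}$)
$C = 5264$ ($C = \left(-112\right) \left(-47\right) = 5264$)
$\frac{O{\left(h{\left(-8,10 \right)} \right)} + C}{-3354 + 8063} = \frac{- \frac{2}{141} + 5264}{-3354 + 8063} = \frac{742222}{141 \cdot 4709} = \frac{742222}{141} \cdot \frac{1}{4709} = \frac{742222}{663969}$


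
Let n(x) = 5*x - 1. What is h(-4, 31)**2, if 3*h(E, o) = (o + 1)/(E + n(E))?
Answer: 1024/5625 ≈ 0.18204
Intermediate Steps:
n(x) = -1 + 5*x
h(E, o) = (1 + o)/(3*(-1 + 6*E)) (h(E, o) = ((o + 1)/(E + (-1 + 5*E)))/3 = ((1 + o)/(-1 + 6*E))/3 = (1 + o)/(3*(-1 + 6*E)))
h(-4, 31)**2 = ((1 + 31)/(3*(-1 + 6*(-4))))**2 = ((1/3)*32/(-1 - 24))**2 = ((1/3)*32/(-25))**2 = ((1/3)*(-1/25)*32)**2 = (-32/75)**2 = 1024/5625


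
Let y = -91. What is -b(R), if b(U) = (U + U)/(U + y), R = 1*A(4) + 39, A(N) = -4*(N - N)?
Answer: 3/2 ≈ 1.5000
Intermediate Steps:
A(N) = 0 (A(N) = -4*0 = 0)
R = 39 (R = 1*0 + 39 = 0 + 39 = 39)
b(U) = 2*U/(-91 + U) (b(U) = (U + U)/(U - 91) = (2*U)/(-91 + U) = 2*U/(-91 + U))
-b(R) = -2*39/(-91 + 39) = -2*39/(-52) = -2*39*(-1)/52 = -1*(-3/2) = 3/2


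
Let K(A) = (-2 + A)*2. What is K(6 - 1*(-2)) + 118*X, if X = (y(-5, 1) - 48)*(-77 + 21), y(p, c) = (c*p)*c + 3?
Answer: 330412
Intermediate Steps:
y(p, c) = 3 + p*c² (y(p, c) = p*c² + 3 = 3 + p*c²)
K(A) = -4 + 2*A
X = 2800 (X = ((3 - 5*1²) - 48)*(-77 + 21) = ((3 - 5*1) - 48)*(-56) = ((3 - 5) - 48)*(-56) = (-2 - 48)*(-56) = -50*(-56) = 2800)
K(6 - 1*(-2)) + 118*X = (-4 + 2*(6 - 1*(-2))) + 118*2800 = (-4 + 2*(6 + 2)) + 330400 = (-4 + 2*8) + 330400 = (-4 + 16) + 330400 = 12 + 330400 = 330412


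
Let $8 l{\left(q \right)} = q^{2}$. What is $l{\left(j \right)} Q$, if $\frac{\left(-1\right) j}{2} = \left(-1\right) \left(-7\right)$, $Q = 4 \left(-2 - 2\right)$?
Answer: $-392$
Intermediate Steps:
$Q = -16$ ($Q = 4 \left(-4\right) = -16$)
$j = -14$ ($j = - 2 \left(\left(-1\right) \left(-7\right)\right) = \left(-2\right) 7 = -14$)
$l{\left(q \right)} = \frac{q^{2}}{8}$
$l{\left(j \right)} Q = \frac{\left(-14\right)^{2}}{8} \left(-16\right) = \frac{1}{8} \cdot 196 \left(-16\right) = \frac{49}{2} \left(-16\right) = -392$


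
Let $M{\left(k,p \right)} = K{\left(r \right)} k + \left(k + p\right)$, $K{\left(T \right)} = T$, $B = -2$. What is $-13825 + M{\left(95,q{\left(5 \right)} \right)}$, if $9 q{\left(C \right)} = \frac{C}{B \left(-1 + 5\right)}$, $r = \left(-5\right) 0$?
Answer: $- \frac{988565}{72} \approx -13730.0$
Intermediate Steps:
$r = 0$
$q{\left(C \right)} = - \frac{C}{72}$ ($q{\left(C \right)} = \frac{C \frac{1}{\left(-2\right) \left(-1 + 5\right)}}{9} = \frac{C \frac{1}{\left(-2\right) 4}}{9} = \frac{C \frac{1}{-8}}{9} = \frac{C \left(- \frac{1}{8}\right)}{9} = \frac{\left(- \frac{1}{8}\right) C}{9} = - \frac{C}{72}$)
$M{\left(k,p \right)} = k + p$ ($M{\left(k,p \right)} = 0 k + \left(k + p\right) = 0 + \left(k + p\right) = k + p$)
$-13825 + M{\left(95,q{\left(5 \right)} \right)} = -13825 + \left(95 - \frac{5}{72}\right) = -13825 + \frac{6835}{72} = - \frac{988565}{72}$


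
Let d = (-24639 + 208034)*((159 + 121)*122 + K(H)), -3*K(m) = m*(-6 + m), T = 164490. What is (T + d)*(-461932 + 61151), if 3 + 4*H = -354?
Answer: -36841415542622435/16 ≈ -2.3026e+15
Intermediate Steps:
H = -357/4 (H = -¾ + (¼)*(-354) = -¾ - 177/2 = -357/4 ≈ -89.250)
K(m) = -m*(-6 + m)/3
d = 91921425295/16 (d = (-24639 + 208034)*((159 + 121)*122 + (⅓)*(-357/4)*(6 - 1*(-357/4))) = 183395*(280*122 + (⅓)*(-357/4)*(6 + 357/4)) = 183395*(34160 + (⅓)*(-357/4)*(381/4)) = 183395*(34160 - 45339/16) = 183395*(501221/16) = 91921425295/16 ≈ 5.7451e+9)
(T + d)*(-461932 + 61151) = (164490 + 91921425295/16)*(-461932 + 61151) = (91924057135/16)*(-400781) = -36841415542622435/16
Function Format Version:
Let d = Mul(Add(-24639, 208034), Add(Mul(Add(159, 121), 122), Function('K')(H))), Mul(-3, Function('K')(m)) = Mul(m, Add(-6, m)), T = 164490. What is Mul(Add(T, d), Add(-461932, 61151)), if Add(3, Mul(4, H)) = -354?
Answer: Rational(-36841415542622435, 16) ≈ -2.3026e+15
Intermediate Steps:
H = Rational(-357, 4) (H = Add(Rational(-3, 4), Mul(Rational(1, 4), -354)) = Add(Rational(-3, 4), Rational(-177, 2)) = Rational(-357, 4) ≈ -89.250)
Function('K')(m) = Mul(Rational(-1, 3), m, Add(-6, m)) (Function('K')(m) = Mul(Rational(-1, 3), Mul(m, Add(-6, m))) = Mul(Rational(-1, 3), m, Add(-6, m)))
d = Rational(91921425295, 16) (d = Mul(Add(-24639, 208034), Add(Mul(Add(159, 121), 122), Mul(Rational(1, 3), Rational(-357, 4), Add(6, Mul(-1, Rational(-357, 4)))))) = Mul(183395, Add(Mul(280, 122), Mul(Rational(1, 3), Rational(-357, 4), Add(6, Rational(357, 4))))) = Mul(183395, Add(34160, Mul(Rational(1, 3), Rational(-357, 4), Rational(381, 4)))) = Mul(183395, Add(34160, Rational(-45339, 16))) = Mul(183395, Rational(501221, 16)) = Rational(91921425295, 16) ≈ 5.7451e+9)
Mul(Add(T, d), Add(-461932, 61151)) = Mul(Add(164490, Rational(91921425295, 16)), Add(-461932, 61151)) = Mul(Rational(91924057135, 16), -400781) = Rational(-36841415542622435, 16)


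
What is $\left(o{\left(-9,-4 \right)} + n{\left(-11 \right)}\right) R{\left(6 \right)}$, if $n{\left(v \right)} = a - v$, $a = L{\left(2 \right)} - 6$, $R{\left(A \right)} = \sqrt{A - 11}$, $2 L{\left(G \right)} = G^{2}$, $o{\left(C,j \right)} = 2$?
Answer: $9 i \sqrt{5} \approx 20.125 i$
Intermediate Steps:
$L{\left(G \right)} = \frac{G^{2}}{2}$
$R{\left(A \right)} = \sqrt{-11 + A}$
$a = -4$ ($a = \frac{2^{2}}{2} - 6 = \frac{1}{2} \cdot 4 - 6 = 2 - 6 = -4$)
$n{\left(v \right)} = -4 - v$
$\left(o{\left(-9,-4 \right)} + n{\left(-11 \right)}\right) R{\left(6 \right)} = \left(2 - -7\right) \sqrt{-11 + 6} = \left(2 + \left(-4 + 11\right)\right) \sqrt{-5} = \left(2 + 7\right) i \sqrt{5} = 9 i \sqrt{5}$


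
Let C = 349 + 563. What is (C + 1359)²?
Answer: 5157441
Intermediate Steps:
C = 912
(C + 1359)² = (912 + 1359)² = 2271² = 5157441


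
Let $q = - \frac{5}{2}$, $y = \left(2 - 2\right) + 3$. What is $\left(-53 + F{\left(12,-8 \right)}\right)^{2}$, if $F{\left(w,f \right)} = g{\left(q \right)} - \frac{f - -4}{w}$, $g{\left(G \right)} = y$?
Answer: $\frac{22201}{9} \approx 2466.8$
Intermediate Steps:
$y = 3$ ($y = 0 + 3 = 3$)
$q = - \frac{5}{2}$ ($q = \left(-5\right) \frac{1}{2} = - \frac{5}{2} \approx -2.5$)
$g{\left(G \right)} = 3$
$F{\left(w,f \right)} = 3 - \frac{4 + f}{w}$ ($F{\left(w,f \right)} = 3 - \frac{f - -4}{w} = 3 - \frac{f + 4}{w} = 3 - \frac{4 + f}{w}$)
$\left(-53 + F{\left(12,-8 \right)}\right)^{2} = \left(-53 + \frac{-4 - -8 + 3 \cdot 12}{12}\right)^{2} = \left(-53 + \frac{-4 + 8 + 36}{12}\right)^{2} = \left(-53 + \frac{1}{12} \cdot 40\right)^{2} = \left(-53 + \frac{10}{3}\right)^{2} = \left(- \frac{149}{3}\right)^{2} = \frac{22201}{9}$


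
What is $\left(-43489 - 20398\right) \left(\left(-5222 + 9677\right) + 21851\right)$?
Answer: $-1680611422$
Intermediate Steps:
$\left(-43489 - 20398\right) \left(\left(-5222 + 9677\right) + 21851\right) = - 63887 \left(4455 + 21851\right) = \left(-63887\right) 26306 = -1680611422$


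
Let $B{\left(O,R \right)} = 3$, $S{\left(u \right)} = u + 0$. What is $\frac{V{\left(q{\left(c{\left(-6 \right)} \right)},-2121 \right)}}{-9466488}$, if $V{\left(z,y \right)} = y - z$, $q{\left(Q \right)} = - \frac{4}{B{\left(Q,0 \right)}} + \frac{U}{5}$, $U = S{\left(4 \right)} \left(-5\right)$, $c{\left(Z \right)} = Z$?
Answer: $\frac{6347}{28399464} \approx 0.00022349$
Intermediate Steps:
$S{\left(u \right)} = u$
$U = -20$ ($U = 4 \left(-5\right) = -20$)
$q{\left(Q \right)} = - \frac{16}{3}$ ($q{\left(Q \right)} = - \frac{4}{3} - \frac{20}{5} = \left(-4\right) \frac{1}{3} - 4 = - \frac{4}{3} - 4 = - \frac{16}{3}$)
$\frac{V{\left(q{\left(c{\left(-6 \right)} \right)},-2121 \right)}}{-9466488} = \frac{-2121 - - \frac{16}{3}}{-9466488} = \left(-2121 + \frac{16}{3}\right) \left(- \frac{1}{9466488}\right) = \left(- \frac{6347}{3}\right) \left(- \frac{1}{9466488}\right) = \frac{6347}{28399464}$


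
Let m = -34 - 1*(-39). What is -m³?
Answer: -125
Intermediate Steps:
m = 5 (m = -34 + 39 = 5)
-m³ = -1*5³ = -1*125 = -125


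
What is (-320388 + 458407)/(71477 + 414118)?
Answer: 138019/485595 ≈ 0.28423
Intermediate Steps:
(-320388 + 458407)/(71477 + 414118) = 138019/485595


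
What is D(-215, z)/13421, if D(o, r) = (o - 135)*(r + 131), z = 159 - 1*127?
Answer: -57050/13421 ≈ -4.2508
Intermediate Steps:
z = 32 (z = 159 - 127 = 32)
D(o, r) = (-135 + o)*(131 + r)
D(-215, z)/13421 = (-17685 - 135*32 + 131*(-215) - 215*32)/13421 = (-17685 - 4320 - 28165 - 6880)*(1/13421) = -57050*1/13421 = -57050/13421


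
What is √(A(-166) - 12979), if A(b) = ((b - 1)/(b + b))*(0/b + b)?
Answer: 5*I*√2090/2 ≈ 114.29*I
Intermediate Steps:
A(b) = -½ + b/2 (A(b) = ((-1 + b)/((2*b)))*(0 + b) = ((-1 + b)*(1/(2*b)))*b = ((-1 + b)/(2*b))*b = -½ + b/2)
√(A(-166) - 12979) = √((-½ + (½)*(-166)) - 12979) = √((-½ - 83) - 12979) = √(-167/2 - 12979) = √(-26125/2) = 5*I*√2090/2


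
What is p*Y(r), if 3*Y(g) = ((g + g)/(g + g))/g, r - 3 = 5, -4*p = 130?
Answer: -65/48 ≈ -1.3542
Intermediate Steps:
p = -65/2 (p = -¼*130 = -65/2 ≈ -32.500)
r = 8 (r = 3 + 5 = 8)
Y(g) = 1/(3*g) (Y(g) = (((g + g)/(g + g))/g)/3 = (((2*g)/((2*g)))/g)/3 = (((2*g)*(1/(2*g)))/g)/3 = (1/g)/3 = 1/(3*g))
p*Y(r) = -65/(6*8) = -65/2*1/24 = -65/48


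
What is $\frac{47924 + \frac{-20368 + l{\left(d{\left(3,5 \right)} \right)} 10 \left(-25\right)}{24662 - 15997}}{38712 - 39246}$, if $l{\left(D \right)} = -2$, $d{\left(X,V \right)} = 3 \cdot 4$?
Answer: $- \frac{69206932}{771185} \approx -89.741$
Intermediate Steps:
$d{\left(X,V \right)} = 12$
$\frac{47924 + \frac{-20368 + l{\left(d{\left(3,5 \right)} \right)} 10 \left(-25\right)}{24662 - 15997}}{38712 - 39246} = \frac{47924 + \frac{-20368 + \left(-2\right) 10 \left(-25\right)}{24662 - 15997}}{38712 - 39246} = \frac{47924 + \frac{-20368 - -500}{8665}}{-534} = \left(47924 + \left(-20368 + 500\right) \frac{1}{8665}\right) \left(- \frac{1}{534}\right) = \left(47924 - \frac{19868}{8665}\right) \left(- \frac{1}{534}\right) = \frac{415241592}{8665} \left(- \frac{1}{534}\right) = - \frac{69206932}{771185}$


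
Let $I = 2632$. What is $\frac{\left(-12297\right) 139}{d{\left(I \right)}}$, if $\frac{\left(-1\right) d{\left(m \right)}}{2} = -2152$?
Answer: $- \frac{1709283}{4304} \approx -397.14$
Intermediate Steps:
$d{\left(m \right)} = 4304$ ($d{\left(m \right)} = \left(-2\right) \left(-2152\right) = 4304$)
$\frac{\left(-12297\right) 139}{d{\left(I \right)}} = \frac{\left(-12297\right) 139}{4304} = \left(-1709283\right) \frac{1}{4304} = - \frac{1709283}{4304}$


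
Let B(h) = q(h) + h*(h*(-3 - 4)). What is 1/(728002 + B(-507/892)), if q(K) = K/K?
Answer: 795664/579243979649 ≈ 1.3736e-6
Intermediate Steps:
q(K) = 1
B(h) = 1 - 7*h² (B(h) = 1 + h*(h*(-3 - 4)) = 1 + h*(h*(-7)) = 1 + h*(-7*h) = 1 - 7*h²)
1/(728002 + B(-507/892)) = 1/(728002 + (1 - 7*(-507/892)²)) = 1/(728002 + (1 - 7*257049/795664)) = 1/(728002 + (1 - 1799343/795664)) = 1/(728002 - 1003679/795664) = 1/(579243979649/795664) = 795664/579243979649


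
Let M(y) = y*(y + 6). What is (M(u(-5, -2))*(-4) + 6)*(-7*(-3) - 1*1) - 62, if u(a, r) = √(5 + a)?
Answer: 58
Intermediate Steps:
M(y) = y*(6 + y)
(M(u(-5, -2))*(-4) + 6)*(-7*(-3) - 1*1) - 62 = ((√(5 - 5)*(6 + √(5 - 5)))*(-4) + 6)*(-7*(-3) - 1*1) - 62 = ((√0*(6 + √0))*(-4) + 6)*(21 - 1) - 62 = ((0*(6 + 0))*(-4) + 6)*20 - 62 = ((0*6)*(-4) + 6)*20 - 62 = (0*(-4) + 6)*20 - 62 = (0 + 6)*20 - 62 = 6*20 - 62 = 120 - 62 = 58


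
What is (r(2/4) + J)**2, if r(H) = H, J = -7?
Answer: 169/4 ≈ 42.250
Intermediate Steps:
(r(2/4) + J)**2 = (2/4 - 7)**2 = (2*(1/4) - 7)**2 = (1/2 - 7)**2 = (-13/2)**2 = 169/4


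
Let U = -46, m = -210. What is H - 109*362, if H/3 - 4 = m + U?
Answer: -40214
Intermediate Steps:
H = -756 (H = 12 + 3*(-210 - 46) = 12 + 3*(-256) = 12 - 768 = -756)
H - 109*362 = -756 - 109*362 = -756 - 39458 = -40214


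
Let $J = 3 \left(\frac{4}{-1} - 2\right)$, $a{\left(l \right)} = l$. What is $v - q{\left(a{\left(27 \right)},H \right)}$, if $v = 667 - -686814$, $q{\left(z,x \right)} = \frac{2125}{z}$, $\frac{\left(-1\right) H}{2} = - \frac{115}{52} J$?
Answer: $\frac{18559862}{27} \approx 6.874 \cdot 10^{5}$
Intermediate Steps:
$J = -18$ ($J = 3 \left(4 \left(-1\right) - 2\right) = 3 \left(-4 - 2\right) = 3 \left(-6\right) = -18$)
$H = - \frac{1035}{13}$ ($H = - 2 - \frac{115}{52} \left(-18\right) = - 2 \left(-115\right) \frac{1}{52} \left(-18\right) = - 2 \left(\left(- \frac{115}{52}\right) \left(-18\right)\right) = \left(-2\right) \frac{1035}{26} = - \frac{1035}{13} \approx -79.615$)
$v = 687481$ ($v = 667 + 686814 = 687481$)
$v - q{\left(a{\left(27 \right)},H \right)} = 687481 - \frac{2125}{27} = \frac{18559862}{27}$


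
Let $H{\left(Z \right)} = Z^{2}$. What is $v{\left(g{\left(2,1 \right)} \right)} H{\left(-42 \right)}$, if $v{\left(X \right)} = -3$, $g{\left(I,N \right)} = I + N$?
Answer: $-5292$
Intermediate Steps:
$v{\left(g{\left(2,1 \right)} \right)} H{\left(-42 \right)} = - 3 \left(-42\right)^{2} = \left(-3\right) 1764 = -5292$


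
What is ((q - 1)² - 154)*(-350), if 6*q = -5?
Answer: 949025/18 ≈ 52724.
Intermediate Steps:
q = -⅚ (q = (⅙)*(-5) = -⅚ ≈ -0.83333)
((q - 1)² - 154)*(-350) = ((-⅚ - 1)² - 154)*(-350) = ((-11/6)² - 154)*(-350) = (121/36 - 154)*(-350) = -5423/36*(-350) = 949025/18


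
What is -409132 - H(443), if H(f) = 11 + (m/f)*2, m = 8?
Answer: -181250365/443 ≈ -4.0914e+5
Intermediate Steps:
H(f) = 11 + 16/f (H(f) = 11 + (8/f)*2 = 11 + 16/f)
-409132 - H(443) = -409132 - (11 + 16/443) = -409132 - 1*4889/443 = -409132 - 4889/443 = -181250365/443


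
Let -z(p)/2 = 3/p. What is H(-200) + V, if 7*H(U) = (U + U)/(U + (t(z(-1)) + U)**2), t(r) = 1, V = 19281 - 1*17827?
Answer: 401022978/275807 ≈ 1454.0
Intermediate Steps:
V = 1454 (V = 19281 - 17827 = 1454)
z(p) = -6/p
H(U) = 2*U/(7*(U + (1 + U)**2)) (H(U) = ((U + U)/(U + (1 + U)**2))/7 = ((2*U)/(U + (1 + U)**2))/7 = (2*U/(U + (1 + U)**2))/7 = 2*U/(7*(U + (1 + U)**2)))
H(-200) + V = (2/7)*(-200)/(-200 + (1 - 200)**2) + 1454 = (2/7)*(-200)/(-200 + (-199)**2) + 1454 = (2/7)*(-200)/(-200 + 39601) + 1454 = (2/7)*(-200)/39401 + 1454 = (2/7)*(-200)*(1/39401) + 1454 = -400/275807 + 1454 = 401022978/275807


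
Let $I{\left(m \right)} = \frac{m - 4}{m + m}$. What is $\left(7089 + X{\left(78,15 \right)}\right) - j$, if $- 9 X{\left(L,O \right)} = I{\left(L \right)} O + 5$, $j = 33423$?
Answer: $- \frac{684719}{26} \approx -26335.0$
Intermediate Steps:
$I{\left(m \right)} = \frac{-4 + m}{2 m}$
$X{\left(L,O \right)} = - \frac{5}{9} - \frac{O \left(-4 + L\right)}{18 L}$ ($X{\left(L,O \right)} = - \frac{\frac{-4 + L}{2 L} O + 5}{9} = - \frac{\frac{O \left(-4 + L\right)}{2 L} + 5}{9} = - \frac{5 + \frac{O \left(-4 + L\right)}{2 L}}{9} = - \frac{5}{9} - \frac{O \left(-4 + L\right)}{18 L}$)
$\left(7089 + X{\left(78,15 \right)}\right) - j = \left(7089 + \frac{\left(-10\right) 78 - 15 \left(-4 + 78\right)}{18 \cdot 78}\right) - 33423 = \left(7089 + \frac{1}{18} \cdot \frac{1}{78} \left(-780 - 15 \cdot 74\right)\right) - 33423 = \left(7089 + \frac{1}{18} \cdot \frac{1}{78} \left(-780 - 1110\right)\right) - 33423 = \left(7089 + \frac{1}{18} \cdot \frac{1}{78} \left(-1890\right)\right) - 33423 = \left(7089 - \frac{35}{26}\right) - 33423 = \frac{184279}{26} - 33423 = - \frac{684719}{26}$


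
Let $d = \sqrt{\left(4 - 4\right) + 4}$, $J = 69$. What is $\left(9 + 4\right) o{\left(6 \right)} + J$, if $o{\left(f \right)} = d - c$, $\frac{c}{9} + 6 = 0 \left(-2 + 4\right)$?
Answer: $797$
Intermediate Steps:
$c = -54$ ($c = -54 + 9 \cdot 0 \left(-2 + 4\right) = -54 + 9 \cdot 0 \cdot 2 = -54 + 9 \cdot 0 = -54 + 0 = -54$)
$d = 2$ ($d = \sqrt{0 + 4} = \sqrt{4} = 2$)
$o{\left(f \right)} = 56$ ($o{\left(f \right)} = 2 - -54 = 2 + 54 = 56$)
$\left(9 + 4\right) o{\left(6 \right)} + J = \left(9 + 4\right) 56 + 69 = 13 \cdot 56 + 69 = 728 + 69 = 797$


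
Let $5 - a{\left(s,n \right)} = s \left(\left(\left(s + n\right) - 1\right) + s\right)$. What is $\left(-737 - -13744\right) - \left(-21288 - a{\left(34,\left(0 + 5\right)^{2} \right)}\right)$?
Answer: $31172$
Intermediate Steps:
$a{\left(s,n \right)} = 5 - s \left(-1 + n + 2 s\right)$ ($a{\left(s,n \right)} = 5 - s \left(\left(\left(s + n\right) - 1\right) + s\right) = 5 - s \left(\left(\left(n + s\right) - 1\right) + s\right) = 5 - s \left(\left(-1 + n + s\right) + s\right) = 5 - s \left(-1 + n + 2 s\right)$)
$\left(-737 - -13744\right) - \left(-21288 - a{\left(34,\left(0 + 5\right)^{2} \right)}\right) = \left(-737 - -13744\right) - \left(-21288 - \left(5 + 34 - 2 \cdot 34^{2} - \left(0 + 5\right)^{2} \cdot 34\right)\right) = \left(-737 + 13744\right) - \left(-21288 - \left(5 + 34 - 2312 - 5^{2} \cdot 34\right)\right) = 13007 - \left(-21288 - \left(5 + 34 - 2312 - 25 \cdot 34\right)\right) = 13007 - \left(-21288 - \left(5 + 34 - 2312 - 850\right)\right) = 13007 - \left(-21288 - -3123\right) = 13007 - \left(-21288 + 3123\right) = 13007 - -18165 = 13007 + 18165 = 31172$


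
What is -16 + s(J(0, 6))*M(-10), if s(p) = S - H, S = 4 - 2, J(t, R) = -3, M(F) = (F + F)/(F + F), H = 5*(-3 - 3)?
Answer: 16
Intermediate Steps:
H = -30 (H = 5*(-6) = -30)
M(F) = 1 (M(F) = (2*F)/((2*F)) = (2*F)*(1/(2*F)) = 1)
S = 2
s(p) = 32 (s(p) = 2 - 1*(-30) = 2 + 30 = 32)
-16 + s(J(0, 6))*M(-10) = -16 + 32*1 = -16 + 32 = 16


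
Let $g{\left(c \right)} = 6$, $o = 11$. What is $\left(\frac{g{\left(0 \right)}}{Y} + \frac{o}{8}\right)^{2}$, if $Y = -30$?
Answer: $\frac{2209}{1600} \approx 1.3806$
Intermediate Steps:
$\left(\frac{g{\left(0 \right)}}{Y} + \frac{o}{8}\right)^{2} = \left(\frac{6}{-30} + \frac{11}{8}\right)^{2} = \left(6 \left(- \frac{1}{30}\right) + 11 \cdot \frac{1}{8}\right)^{2} = \left(- \frac{1}{5} + \frac{11}{8}\right)^{2} = \left(\frac{47}{40}\right)^{2} = \frac{2209}{1600}$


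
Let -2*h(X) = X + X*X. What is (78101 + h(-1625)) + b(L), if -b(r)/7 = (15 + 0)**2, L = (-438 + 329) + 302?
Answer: -1242974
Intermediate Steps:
h(X) = -X/2 - X**2/2 (h(X) = -(X + X*X)/2 = -(X + X**2)/2 = -X/2 - X**2/2)
L = 193 (L = -109 + 302 = 193)
b(r) = -1575 (b(r) = -7*(15 + 0)**2 = -7*15**2 = -7*225 = -1575)
(78101 + h(-1625)) + b(L) = (78101 - 1/2*(-1625)*(1 - 1625)) - 1575 = (78101 - 1/2*(-1625)*(-1624)) - 1575 = (78101 - 1319500) - 1575 = -1241399 - 1575 = -1242974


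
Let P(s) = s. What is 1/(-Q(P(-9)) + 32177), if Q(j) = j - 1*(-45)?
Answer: 1/32141 ≈ 3.1113e-5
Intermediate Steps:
Q(j) = 45 + j (Q(j) = j + 45 = 45 + j)
1/(-Q(P(-9)) + 32177) = 1/(-(45 - 9) + 32177) = 1/(-1*36 + 32177) = 1/(-36 + 32177) = 1/32141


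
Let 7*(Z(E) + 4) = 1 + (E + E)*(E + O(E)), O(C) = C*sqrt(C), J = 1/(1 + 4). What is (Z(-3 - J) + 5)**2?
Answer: -1659584/153125 + 2916352*I*sqrt(5)/153125 ≈ -10.838 + 42.587*I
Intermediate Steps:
J = 1/5 ≈ 0.20000
O(C) = C**(3/2)
Z(E) = -27/7 + 2*E*(E + E**(3/2))/7 (Z(E) = -4 + (1 + (E + E)*(E + E**(3/2)))/7 = -4 + (1 + (2*E)*(E + E**(3/2)))/7 = -4 + (1 + 2*E*(E + E**(3/2)))/7 = -4 + (1/7 + 2*E*(E + E**(3/2))/7) = -27/7 + 2*E*(E + E**(3/2))/7)
(Z(-3 - J) + 5)**2 = ((-27/7 + 2*(-3 - 1*1/5)**2/7 + 2*(-3 - 1*1/5)**(5/2)/7) + 5)**2 = ((-27/7 + 2*(-3 - 1/5)**2/7 + 2*(-3 - 1/5)**(5/2)/7) + 5)**2 = ((-27/7 + 2*(-16/5)**2/7 + 2*(-16/5)**(5/2)/7) + 5)**2 = ((-27/7 + (2/7)*(256/25) + 2*(1024*I*sqrt(5)/125)/7) + 5)**2 = ((-27/7 + 512/175 + 2048*I*sqrt(5)/875) + 5)**2 = ((-163/175 + 2048*I*sqrt(5)/875) + 5)**2 = (712/175 + 2048*I*sqrt(5)/875)**2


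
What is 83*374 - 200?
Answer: 30842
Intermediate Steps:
83*374 - 200 = 31042 - 200 = 30842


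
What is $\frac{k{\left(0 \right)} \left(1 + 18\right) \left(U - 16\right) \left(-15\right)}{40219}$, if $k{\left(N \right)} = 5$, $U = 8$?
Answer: $\frac{11400}{40219} \approx 0.28345$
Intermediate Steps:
$\frac{k{\left(0 \right)} \left(1 + 18\right) \left(U - 16\right) \left(-15\right)}{40219} = \frac{5 \left(1 + 18\right) \left(8 - 16\right) \left(-15\right)}{40219} = 5 \cdot 19 \left(-8\right) \left(-15\right) \frac{1}{40219} = 5 \left(-152\right) \left(-15\right) \frac{1}{40219} = \left(-760\right) \left(-15\right) \frac{1}{40219} = 11400 \cdot \frac{1}{40219} = \frac{11400}{40219}$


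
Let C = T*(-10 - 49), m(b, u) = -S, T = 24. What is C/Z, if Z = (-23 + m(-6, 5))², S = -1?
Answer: -354/121 ≈ -2.9256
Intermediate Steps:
m(b, u) = 1 (m(b, u) = -1*(-1) = 1)
C = -1416 (C = 24*(-10 - 49) = 24*(-59) = -1416)
Z = 484 (Z = (-23 + 1)² = (-22)² = 484)
C/Z = -1416/484 = -1416*1/484 = -354/121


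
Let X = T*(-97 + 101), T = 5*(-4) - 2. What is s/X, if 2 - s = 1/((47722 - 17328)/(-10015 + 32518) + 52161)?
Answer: -16416757/722344232 ≈ -0.022727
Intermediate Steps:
T = -22 (T = -20 - 2 = -22)
s = 180584327/90293029 (s = 2 - 1/((47722 - 17328)/(-10015 + 32518) + 52161) = 2 - 1/(30394/22503 + 52161) = 2 - 1/(30394*(1/22503) + 52161) = 2 - 1/(2338/1731 + 52161) = 2 - 1/90293029/1731 = 2 - 1*1731/90293029 = 2 - 1731/90293029 = 180584327/90293029 ≈ 2.0000)
X = -88 (X = -22*(-97 + 101) = -22*4 = -88)
s/X = (180584327/90293029)/(-88) = (180584327/90293029)*(-1/88) = -16416757/722344232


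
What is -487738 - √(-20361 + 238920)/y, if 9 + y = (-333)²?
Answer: -487738 - √218559/110880 ≈ -4.8774e+5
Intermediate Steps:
y = 110880 (y = -9 + (-333)² = -9 + 110889 = 110880)
-487738 - √(-20361 + 238920)/y = -487738 - √(-20361 + 238920)/110880 = -487738 - √218559/110880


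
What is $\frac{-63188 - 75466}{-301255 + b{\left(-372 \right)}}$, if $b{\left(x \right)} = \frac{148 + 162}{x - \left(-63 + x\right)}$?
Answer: $\frac{8735202}{18978755} \approx 0.46026$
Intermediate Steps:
$b{\left(x \right)} = \frac{310}{63}$
$\frac{-63188 - 75466}{-301255 + b{\left(-372 \right)}} = \frac{-63188 - 75466}{-301255 + \frac{310}{63}} = - \frac{138654}{- \frac{18978755}{63}} = \left(-138654\right) \left(- \frac{63}{18978755}\right) = \frac{8735202}{18978755}$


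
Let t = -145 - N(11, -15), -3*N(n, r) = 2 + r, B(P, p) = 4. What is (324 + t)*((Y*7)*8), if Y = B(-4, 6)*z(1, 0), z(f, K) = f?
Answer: 117376/3 ≈ 39125.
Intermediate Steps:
N(n, r) = -⅔ - r/3 (N(n, r) = -(2 + r)/3 = -⅔ - r/3)
Y = 4 (Y = 4*1 = 4)
t = -448/3 (t = -145 - (-⅔ - ⅓*(-15)) = -145 - (-⅔ + 5) = -145 - 1*13/3 = -145 - 13/3 = -448/3 ≈ -149.33)
(324 + t)*((Y*7)*8) = (324 - 448/3)*((4*7)*8) = 524*(28*8)/3 = (524/3)*224 = 117376/3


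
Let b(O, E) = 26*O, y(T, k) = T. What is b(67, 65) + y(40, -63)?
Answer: 1782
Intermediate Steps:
b(67, 65) + y(40, -63) = 26*67 + 40 = 1742 + 40 = 1782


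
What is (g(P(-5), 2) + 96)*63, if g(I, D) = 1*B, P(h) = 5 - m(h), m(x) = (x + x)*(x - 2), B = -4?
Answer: 5796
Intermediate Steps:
m(x) = 2*x*(-2 + x) (m(x) = (2*x)*(-2 + x) = 2*x*(-2 + x))
P(h) = 5 - 2*h*(-2 + h)
g(I, D) = -4 (g(I, D) = 1*(-4) = -4)
(g(P(-5), 2) + 96)*63 = (-4 + 96)*63 = 92*63 = 5796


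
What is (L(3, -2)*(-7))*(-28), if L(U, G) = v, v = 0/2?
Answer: 0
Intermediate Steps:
v = 0 (v = 0*(½) = 0)
L(U, G) = 0
(L(3, -2)*(-7))*(-28) = (0*(-7))*(-28) = 0*(-28) = 0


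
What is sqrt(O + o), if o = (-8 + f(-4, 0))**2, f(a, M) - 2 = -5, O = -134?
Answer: I*sqrt(13) ≈ 3.6056*I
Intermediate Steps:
f(a, M) = -3 (f(a, M) = 2 - 5 = -3)
o = 121 (o = (-8 - 3)**2 = (-11)**2 = 121)
sqrt(O + o) = sqrt(-134 + 121) = sqrt(-13) = I*sqrt(13)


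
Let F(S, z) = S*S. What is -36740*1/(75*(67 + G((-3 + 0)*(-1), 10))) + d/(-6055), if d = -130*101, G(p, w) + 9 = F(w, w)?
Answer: -1337404/1435035 ≈ -0.93197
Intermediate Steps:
F(S, z) = S²
G(p, w) = -9 + w²
d = -13130 (d = -1*13130 = -13130)
-36740*1/(75*(67 + G((-3 + 0)*(-1), 10))) + d/(-6055) = -36740*1/(75*(67 + (-9 + 10²))) - 13130/(-6055) = -36740*1/(75*(67 + (-9 + 100))) - 13130*(-1/6055) = -36740*1/(75*(67 + 91)) + 2626/1211 = -36740/(158*75) + 2626/1211 = -36740/11850 + 2626/1211 = -36740*1/11850 + 2626/1211 = -3674/1185 + 2626/1211 = -1337404/1435035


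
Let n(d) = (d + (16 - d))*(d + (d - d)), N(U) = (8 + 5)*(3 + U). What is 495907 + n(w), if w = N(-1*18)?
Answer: 492787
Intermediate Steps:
N(U) = 39 + 13*U (N(U) = 13*(3 + U) = 39 + 13*U)
w = -195 (w = 39 + 13*(-1*18) = 39 + 13*(-18) = 39 - 234 = -195)
n(d) = 16*d (n(d) = 16*(d + 0) = 16*d)
495907 + n(w) = 495907 + 16*(-195) = 495907 - 3120 = 492787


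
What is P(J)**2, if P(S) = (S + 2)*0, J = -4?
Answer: 0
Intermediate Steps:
P(S) = 0 (P(S) = (2 + S)*0 = 0)
P(J)**2 = 0**2 = 0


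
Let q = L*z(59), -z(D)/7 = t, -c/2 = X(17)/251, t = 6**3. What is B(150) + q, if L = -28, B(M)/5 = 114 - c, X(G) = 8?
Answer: 10769486/251 ≈ 42906.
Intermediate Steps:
t = 216
c = -16/251 ≈ -0.063745
z(D) = -1512 (z(D) = -7*216 = -1512)
B(M) = 143150/251 (B(M) = 5*(114 - 1*(-16/251)) = 5*(114 + 16/251) = 5*(28630/251) = 143150/251)
q = 42336 (q = -28*(-1512) = 42336)
B(150) + q = 143150/251 + 42336 = 10769486/251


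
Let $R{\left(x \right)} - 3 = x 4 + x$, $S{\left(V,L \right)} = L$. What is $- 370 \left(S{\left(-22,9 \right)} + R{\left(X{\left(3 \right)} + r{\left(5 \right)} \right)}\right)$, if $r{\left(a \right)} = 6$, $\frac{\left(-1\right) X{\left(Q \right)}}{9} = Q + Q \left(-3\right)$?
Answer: $-115440$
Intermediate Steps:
$X{\left(Q \right)} = 18 Q$ ($X{\left(Q \right)} = - 9 \left(Q + Q \left(-3\right)\right) = - 9 \left(Q - 3 Q\right) = - 9 \left(- 2 Q\right) = 18 Q$)
$R{\left(x \right)} = 3 + 5 x$ ($R{\left(x \right)} = 3 + \left(x 4 + x\right) = 3 + \left(4 x + x\right) = 3 + 5 x$)
$- 370 \left(S{\left(-22,9 \right)} + R{\left(X{\left(3 \right)} + r{\left(5 \right)} \right)}\right) = - 370 \left(9 + \left(3 + 5 \left(18 \cdot 3 + 6\right)\right)\right) = - 370 \left(9 + \left(3 + 5 \left(54 + 6\right)\right)\right) = - 370 \left(9 + \left(3 + 5 \cdot 60\right)\right) = - 370 \left(9 + \left(3 + 300\right)\right) = - 370 \left(9 + 303\right) = \left(-370\right) 312 = -115440$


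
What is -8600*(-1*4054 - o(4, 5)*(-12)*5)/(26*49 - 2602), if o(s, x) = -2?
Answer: -2243525/83 ≈ -27030.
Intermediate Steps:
-8600*(-1*4054 - o(4, 5)*(-12)*5)/(26*49 - 2602) = -8600*(-1*4054 - (-2*(-12))*5)/(26*49 - 2602) = -8600*(-4054 - 24*5)/(1274 - 2602) = -8600/((-1328/(-4054 - 1*120))) = -8600/((-1328/(-4054 - 120))) = -8600/((-1328/(-4174))) = -8600/((-1328*(-1/4174))) = -8600/664/2087 = -8600*2087/664 = -2243525/83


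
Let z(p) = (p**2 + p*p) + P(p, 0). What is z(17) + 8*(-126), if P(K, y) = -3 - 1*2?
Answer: -435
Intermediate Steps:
P(K, y) = -5 (P(K, y) = -3 - 2 = -5)
z(p) = -5 + 2*p**2 (z(p) = (p**2 + p*p) - 5 = (p**2 + p**2) - 5 = 2*p**2 - 5 = -5 + 2*p**2)
z(17) + 8*(-126) = (-5 + 2*17**2) + 8*(-126) = (-5 + 2*289) - 1008 = (-5 + 578) - 1008 = 573 - 1008 = -435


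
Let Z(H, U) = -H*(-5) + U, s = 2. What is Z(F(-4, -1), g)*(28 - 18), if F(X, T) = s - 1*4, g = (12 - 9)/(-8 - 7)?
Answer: -102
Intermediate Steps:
g = -⅕ (g = 3/(-15) = 3*(-1/15) = -⅕ ≈ -0.20000)
F(X, T) = -2 (F(X, T) = 2 - 1*4 = 2 - 4 = -2)
Z(H, U) = U + 5*H (Z(H, U) = 5*H + U = U + 5*H)
Z(F(-4, -1), g)*(28 - 18) = (-⅕ + 5*(-2))*(28 - 18) = (-⅕ - 10)*10 = -51/5*10 = -102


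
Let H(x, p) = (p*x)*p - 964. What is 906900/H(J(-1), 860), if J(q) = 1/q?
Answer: -226725/185141 ≈ -1.2246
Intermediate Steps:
H(x, p) = -964 + x*p² (H(x, p) = x*p² - 964 = -964 + x*p²)
906900/H(J(-1), 860) = 906900/(-964 + 860²/(-1)) = 906900/(-964 - 1*739600) = 906900/(-964 - 739600) = 906900/(-740564) = 906900*(-1/740564) = -226725/185141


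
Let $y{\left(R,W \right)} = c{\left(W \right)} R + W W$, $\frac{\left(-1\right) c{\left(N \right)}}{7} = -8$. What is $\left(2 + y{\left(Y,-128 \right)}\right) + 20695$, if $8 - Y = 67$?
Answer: $33777$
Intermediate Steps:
$Y = -59$ ($Y = 8 - 67 = -59$)
$c{\left(N \right)} = 56$ ($c{\left(N \right)} = \left(-7\right) \left(-8\right) = 56$)
$y{\left(R,W \right)} = W^{2} + 56 R$ ($y{\left(R,W \right)} = 56 R + W W = 56 R + W^{2} = W^{2} + 56 R$)
$\left(2 + y{\left(Y,-128 \right)}\right) + 20695 = \left(2 + \left(\left(-128\right)^{2} + 56 \left(-59\right)\right)\right) + 20695 = \left(2 + \left(16384 - 3304\right)\right) + 20695 = \left(2 + 13080\right) + 20695 = 13082 + 20695 = 33777$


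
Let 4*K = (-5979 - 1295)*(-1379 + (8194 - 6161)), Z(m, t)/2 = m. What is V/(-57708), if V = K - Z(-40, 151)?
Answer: 1189219/57708 ≈ 20.608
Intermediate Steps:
Z(m, t) = 2*m
K = -1189299 (K = ((-5979 - 1295)*(-1379 + (8194 - 6161)))/4 = (-7274*(-1379 + 2033))/4 = (-7274*654)/4 = (¼)*(-4757196) = -1189299)
V = -1189219 (V = -1189299 - 2*(-40) = -1189299 - 1*(-80) = -1189299 + 80 = -1189219)
V/(-57708) = -1189219/(-57708) = -1189219*(-1/57708) = 1189219/57708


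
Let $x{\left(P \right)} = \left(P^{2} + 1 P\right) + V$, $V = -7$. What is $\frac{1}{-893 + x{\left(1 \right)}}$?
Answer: $- \frac{1}{898} \approx -0.0011136$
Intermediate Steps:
$x{\left(P \right)} = -7 + P + P^{2}$ ($x{\left(P \right)} = \left(P^{2} + 1 P\right) - 7 = \left(P^{2} + P\right) - 7 = \left(P + P^{2}\right) - 7 = -7 + P + P^{2}$)
$\frac{1}{-893 + x{\left(1 \right)}} = \frac{1}{-893 + \left(-7 + 1 + 1^{2}\right)} = \frac{1}{-893 + \left(-7 + 1 + 1\right)} = \frac{1}{-893 - 5} = \frac{1}{-898} = - \frac{1}{898}$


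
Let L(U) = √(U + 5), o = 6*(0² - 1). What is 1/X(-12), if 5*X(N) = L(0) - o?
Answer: 30/31 - 5*√5/31 ≈ 0.60709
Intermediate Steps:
o = -6 (o = 6*(0 - 1) = 6*(-1) = -6)
L(U) = √(5 + U)
X(N) = 6/5 + √5/5 (X(N) = (√(5 + 0) - 1*(-6))/5 = (√5 + 6)/5 = (6 + √5)/5 = 6/5 + √5/5)
1/X(-12) = 1/(6/5 + √5/5)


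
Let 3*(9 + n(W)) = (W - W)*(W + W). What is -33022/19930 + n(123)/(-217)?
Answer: -3493202/2162405 ≈ -1.6154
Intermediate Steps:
n(W) = -9 (n(W) = -9 + ((W - W)*(W + W))/3 = -9 + (0*(2*W))/3 = -9 + (1/3)*0 = -9 + 0 = -9)
-33022/19930 + n(123)/(-217) = -33022/19930 - 9/(-217) = -33022*1/19930 - 9*(-1/217) = -16511/9965 + 9/217 = -3493202/2162405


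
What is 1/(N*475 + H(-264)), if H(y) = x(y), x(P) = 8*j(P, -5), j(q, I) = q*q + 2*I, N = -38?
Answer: 1/539438 ≈ 1.8538e-6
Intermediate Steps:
j(q, I) = q**2 + 2*I
x(P) = -80 + 8*P**2 (x(P) = 8*(P**2 + 2*(-5)) = 8*(P**2 - 10) = 8*(-10 + P**2) = -80 + 8*P**2)
H(y) = -80 + 8*y**2
1/(N*475 + H(-264)) = 1/(-38*475 + (-80 + 8*(-264)**2)) = 1/(-18050 + (-80 + 8*69696)) = 1/(-18050 + (-80 + 557568)) = 1/(-18050 + 557488) = 1/539438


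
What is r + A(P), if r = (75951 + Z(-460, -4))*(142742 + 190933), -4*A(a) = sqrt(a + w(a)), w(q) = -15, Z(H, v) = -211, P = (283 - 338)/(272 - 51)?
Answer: 25272544500 - I*sqrt(744770)/884 ≈ 2.5273e+10 - 0.97624*I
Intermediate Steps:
P = -55/221 ≈ -0.24887
A(a) = -sqrt(-15 + a)/4 (A(a) = -sqrt(a - 15)/4 = -sqrt(-15 + a)/4)
r = 25272544500 (r = (75951 - 211)*(142742 + 190933) = 75740*333675 = 25272544500)
r + A(P) = 25272544500 - sqrt(-15 - 55/221)/4 = 25272544500 - I*sqrt(744770)/884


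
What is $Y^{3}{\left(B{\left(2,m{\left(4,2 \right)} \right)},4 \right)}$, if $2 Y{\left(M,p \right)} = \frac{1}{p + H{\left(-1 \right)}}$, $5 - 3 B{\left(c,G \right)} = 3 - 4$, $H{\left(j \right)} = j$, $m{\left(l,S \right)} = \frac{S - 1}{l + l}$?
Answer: $\frac{1}{216} \approx 0.0046296$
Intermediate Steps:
$m{\left(l,S \right)} = \frac{-1 + S}{2 l}$
$B{\left(c,G \right)} = 2$ ($B{\left(c,G \right)} = \frac{5}{3} - \frac{3 - 4}{3} = \frac{5}{3} - - \frac{1}{3} = \frac{5}{3} + \frac{1}{3} = 2$)
$Y{\left(M,p \right)} = \frac{1}{2 \left(-1 + p\right)}$ ($Y{\left(M,p \right)} = \frac{1}{2 \left(p - 1\right)} = \frac{1}{2 \left(-1 + p\right)}$)
$Y^{3}{\left(B{\left(2,m{\left(4,2 \right)} \right)},4 \right)} = \left(\frac{1}{2 \left(-1 + 4\right)}\right)^{3} = \left(\frac{1}{2 \cdot 3}\right)^{3} = \left(\frac{1}{2} \cdot \frac{1}{3}\right)^{3} = \left(\frac{1}{6}\right)^{3} = \frac{1}{216}$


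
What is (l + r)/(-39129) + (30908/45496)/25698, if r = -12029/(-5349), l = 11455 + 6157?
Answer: -9179150991563939/20392132336907364 ≈ -0.45013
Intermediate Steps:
l = 17612
r = 12029/5349 (r = -12029*(-1/5349) = 12029/5349 ≈ 2.2488)
(l + r)/(-39129) + (30908/45496)/25698 = (17612 + 12029/5349)/(-39129) + (30908/45496)/25698 = (94218617/5349)*(-1/39129) + (30908*(1/45496))*(1/25698) = -94218617/209301021 + (7727/11374)*(1/25698) = -94218617/209301021 + 7727/292289052 = -9179150991563939/20392132336907364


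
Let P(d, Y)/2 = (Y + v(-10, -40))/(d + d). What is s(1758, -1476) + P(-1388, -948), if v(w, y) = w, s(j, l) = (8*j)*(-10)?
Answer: -97603681/694 ≈ -1.4064e+5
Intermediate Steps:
s(j, l) = -80*j
P(d, Y) = (-10 + Y)/d (P(d, Y) = 2*((Y - 10)/(d + d)) = 2*((-10 + Y)/((2*d))) = 2*((-10 + Y)*(1/(2*d))) = 2*((-10 + Y)/(2*d)) = (-10 + Y)/d)
s(1758, -1476) + P(-1388, -948) = -80*1758 + (-10 - 948)/(-1388) = -140640 - 1/1388*(-958) = -140640 + 479/694 = -97603681/694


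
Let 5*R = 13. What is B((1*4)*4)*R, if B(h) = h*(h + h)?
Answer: 6656/5 ≈ 1331.2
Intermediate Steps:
B(h) = 2*h**2 (B(h) = h*(2*h) = 2*h**2)
R = 13/5 (R = (1/5)*13 = 13/5 ≈ 2.6000)
B((1*4)*4)*R = (2*((1*4)*4)**2)*(13/5) = (2*(4*4)**2)*(13/5) = (2*16**2)*(13/5) = (2*256)*(13/5) = 512*(13/5) = 6656/5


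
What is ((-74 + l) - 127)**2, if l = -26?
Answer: 51529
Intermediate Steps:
((-74 + l) - 127)**2 = ((-74 - 26) - 127)**2 = (-100 - 127)**2 = (-227)**2 = 51529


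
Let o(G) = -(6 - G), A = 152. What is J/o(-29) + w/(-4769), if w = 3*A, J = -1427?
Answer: 357337/8785 ≈ 40.676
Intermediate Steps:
o(G) = -6 + G
w = 456 (w = 3*152 = 456)
J/o(-29) + w/(-4769) = -1427/(-6 - 29) + 456/(-4769) = -1427/(-35) + 456*(-1/4769) = -1427*(-1/35) - 24/251 = 1427/35 - 24/251 = 357337/8785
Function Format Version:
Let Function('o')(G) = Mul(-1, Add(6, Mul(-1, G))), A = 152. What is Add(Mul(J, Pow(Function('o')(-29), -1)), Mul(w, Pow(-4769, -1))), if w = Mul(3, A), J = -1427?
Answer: Rational(357337, 8785) ≈ 40.676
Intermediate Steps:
Function('o')(G) = Add(-6, G)
w = 456 (w = Mul(3, 152) = 456)
Add(Mul(J, Pow(Function('o')(-29), -1)), Mul(w, Pow(-4769, -1))) = Add(Mul(-1427, Pow(Add(-6, -29), -1)), Mul(456, Pow(-4769, -1))) = Add(Mul(-1427, Pow(-35, -1)), Mul(456, Rational(-1, 4769))) = Add(Mul(-1427, Rational(-1, 35)), Rational(-24, 251)) = Add(Rational(1427, 35), Rational(-24, 251)) = Rational(357337, 8785)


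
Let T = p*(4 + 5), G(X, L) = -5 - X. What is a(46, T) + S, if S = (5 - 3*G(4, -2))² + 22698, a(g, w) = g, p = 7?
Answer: 23768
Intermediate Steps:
T = 63 (T = 7*(4 + 5) = 7*9 = 63)
S = 23722 (S = (5 - 3*(-5 - 1*4))² + 22698 = (5 - 3*(-5 - 4))² + 22698 = (5 - 3*(-9))² + 22698 = (5 + 27)² + 22698 = 32² + 22698 = 1024 + 22698 = 23722)
a(46, T) + S = 46 + 23722 = 23768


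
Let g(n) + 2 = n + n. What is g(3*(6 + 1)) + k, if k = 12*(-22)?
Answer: -224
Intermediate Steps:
k = -264
g(n) = -2 + 2*n (g(n) = -2 + (n + n) = -2 + 2*n)
g(3*(6 + 1)) + k = (-2 + 2*(3*(6 + 1))) - 264 = (-2 + 2*(3*7)) - 264 = (-2 + 2*21) - 264 = (-2 + 42) - 264 = 40 - 264 = -224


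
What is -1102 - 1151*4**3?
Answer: -74766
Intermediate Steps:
-1102 - 1151*4**3 = -1102 - 1151*64 = -1102 - 73664 = -74766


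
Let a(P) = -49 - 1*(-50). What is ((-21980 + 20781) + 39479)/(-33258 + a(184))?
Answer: -38280/33257 ≈ -1.1510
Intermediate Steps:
a(P) = 1 (a(P) = -49 + 50 = 1)
((-21980 + 20781) + 39479)/(-33258 + a(184)) = ((-21980 + 20781) + 39479)/(-33258 + 1) = (-1199 + 39479)/(-33257) = 38280*(-1/33257) = -38280/33257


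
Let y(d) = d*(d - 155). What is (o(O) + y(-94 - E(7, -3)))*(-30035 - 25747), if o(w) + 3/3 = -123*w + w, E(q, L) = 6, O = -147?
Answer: -2422779606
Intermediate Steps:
o(w) = -1 - 122*w (o(w) = -1 + (-123*w + w) = -1 - 122*w)
y(d) = d*(-155 + d)
(o(O) + y(-94 - E(7, -3)))*(-30035 - 25747) = ((-1 - 122*(-147)) + (-94 - 1*6)*(-155 + (-94 - 1*6)))*(-30035 - 25747) = ((-1 + 17934) + (-94 - 6)*(-155 + (-94 - 6)))*(-55782) = (17933 - 100*(-155 - 100))*(-55782) = (17933 - 100*(-255))*(-55782) = (17933 + 25500)*(-55782) = 43433*(-55782) = -2422779606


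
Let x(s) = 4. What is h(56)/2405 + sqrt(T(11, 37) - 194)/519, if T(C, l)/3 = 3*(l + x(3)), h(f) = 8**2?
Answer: 64/2405 + 5*sqrt(7)/519 ≈ 0.052100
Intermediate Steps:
h(f) = 64
T(C, l) = 36 + 9*l (T(C, l) = 3*(3*(l + 4)) = 3*(3*(4 + l)) = 3*(12 + 3*l) = 36 + 9*l)
h(56)/2405 + sqrt(T(11, 37) - 194)/519 = 64/2405 + sqrt((36 + 9*37) - 194)/519 = 64*(1/2405) + sqrt((36 + 333) - 194)*(1/519) = 64/2405 + sqrt(369 - 194)*(1/519) = 64/2405 + sqrt(175)*(1/519) = 64/2405 + (5*sqrt(7))*(1/519) = 64/2405 + 5*sqrt(7)/519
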